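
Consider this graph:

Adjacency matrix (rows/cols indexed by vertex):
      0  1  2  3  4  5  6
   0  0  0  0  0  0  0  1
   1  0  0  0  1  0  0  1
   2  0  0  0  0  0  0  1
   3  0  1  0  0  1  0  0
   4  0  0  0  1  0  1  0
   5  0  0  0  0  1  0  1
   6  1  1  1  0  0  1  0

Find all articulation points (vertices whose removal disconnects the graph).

An articulation point is a vertex whose removal disconnects the graph.
Articulation points: [6]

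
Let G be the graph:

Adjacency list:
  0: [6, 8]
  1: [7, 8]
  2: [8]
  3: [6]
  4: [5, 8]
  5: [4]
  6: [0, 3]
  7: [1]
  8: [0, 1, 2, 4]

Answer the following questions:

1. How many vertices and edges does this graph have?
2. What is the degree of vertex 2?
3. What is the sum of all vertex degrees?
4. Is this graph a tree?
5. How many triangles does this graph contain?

Count: 9 vertices, 8 edges.
Vertex 2 has neighbors [8], degree = 1.
Handshaking lemma: 2 * 8 = 16.
A graph is a tree iff it is connected and has exactly n-1 edges. This graph is connected (all 9 vertices in one component) and has 9-1 = 8 edges. It is a tree.
Number of triangles = 0.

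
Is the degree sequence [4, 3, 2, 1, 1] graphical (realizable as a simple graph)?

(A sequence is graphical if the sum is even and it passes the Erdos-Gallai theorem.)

Sum of degrees = 11. Sum is odd, so the sequence is NOT graphical.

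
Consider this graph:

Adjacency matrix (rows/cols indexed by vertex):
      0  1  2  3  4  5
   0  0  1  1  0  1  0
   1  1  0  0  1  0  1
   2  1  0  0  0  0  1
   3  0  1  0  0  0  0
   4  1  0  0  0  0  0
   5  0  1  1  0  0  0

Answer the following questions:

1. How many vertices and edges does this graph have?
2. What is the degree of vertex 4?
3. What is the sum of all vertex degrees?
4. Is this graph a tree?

Count: 6 vertices, 6 edges.
Vertex 4 has neighbors [0], degree = 1.
Handshaking lemma: 2 * 6 = 12.
A tree on 6 vertices has 5 edges. This graph has 6 edges (1 extra). Not a tree.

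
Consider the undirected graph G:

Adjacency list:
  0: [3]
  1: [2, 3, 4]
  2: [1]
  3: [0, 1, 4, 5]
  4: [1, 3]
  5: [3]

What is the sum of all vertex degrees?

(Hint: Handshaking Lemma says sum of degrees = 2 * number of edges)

Count edges: 6 edges.
By Handshaking Lemma: sum of degrees = 2 * 6 = 12.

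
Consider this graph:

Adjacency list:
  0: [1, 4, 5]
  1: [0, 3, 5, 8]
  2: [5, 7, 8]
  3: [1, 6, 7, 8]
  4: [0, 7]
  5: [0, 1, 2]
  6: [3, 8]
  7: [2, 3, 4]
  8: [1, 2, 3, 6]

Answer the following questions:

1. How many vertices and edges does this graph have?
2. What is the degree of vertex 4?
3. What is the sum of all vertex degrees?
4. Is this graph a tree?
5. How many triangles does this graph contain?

Count: 9 vertices, 14 edges.
Vertex 4 has neighbors [0, 7], degree = 2.
Handshaking lemma: 2 * 14 = 28.
A tree on 9 vertices has 8 edges. This graph has 14 edges (6 extra). Not a tree.
Number of triangles = 3.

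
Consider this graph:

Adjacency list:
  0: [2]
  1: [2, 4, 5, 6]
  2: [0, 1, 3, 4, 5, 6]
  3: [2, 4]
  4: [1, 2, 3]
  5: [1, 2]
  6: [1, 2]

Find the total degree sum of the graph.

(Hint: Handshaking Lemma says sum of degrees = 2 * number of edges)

Count edges: 10 edges.
By Handshaking Lemma: sum of degrees = 2 * 10 = 20.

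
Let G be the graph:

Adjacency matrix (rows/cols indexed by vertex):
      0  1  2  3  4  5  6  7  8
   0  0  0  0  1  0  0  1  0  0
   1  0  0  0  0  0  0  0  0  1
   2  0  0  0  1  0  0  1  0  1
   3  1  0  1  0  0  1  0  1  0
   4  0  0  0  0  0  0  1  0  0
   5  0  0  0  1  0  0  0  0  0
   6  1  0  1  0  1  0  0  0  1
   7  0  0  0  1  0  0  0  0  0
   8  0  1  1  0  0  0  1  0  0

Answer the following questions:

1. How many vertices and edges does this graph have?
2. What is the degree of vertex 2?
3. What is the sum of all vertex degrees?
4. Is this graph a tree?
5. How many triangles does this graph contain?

Count: 9 vertices, 10 edges.
Vertex 2 has neighbors [3, 6, 8], degree = 3.
Handshaking lemma: 2 * 10 = 20.
A tree on 9 vertices has 8 edges. This graph has 10 edges (2 extra). Not a tree.
Number of triangles = 1.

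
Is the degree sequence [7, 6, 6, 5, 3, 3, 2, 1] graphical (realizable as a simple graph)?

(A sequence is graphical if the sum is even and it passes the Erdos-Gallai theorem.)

Sum of degrees = 33. Sum is odd, so the sequence is NOT graphical.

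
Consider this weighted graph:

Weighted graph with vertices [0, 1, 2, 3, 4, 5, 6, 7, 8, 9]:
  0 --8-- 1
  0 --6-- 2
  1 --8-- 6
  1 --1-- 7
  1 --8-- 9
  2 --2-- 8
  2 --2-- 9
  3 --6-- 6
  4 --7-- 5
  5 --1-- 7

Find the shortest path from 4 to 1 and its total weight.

Using Dijkstra's algorithm from vertex 4:
Shortest path: 4 -> 5 -> 7 -> 1
Total weight: 7 + 1 + 1 = 9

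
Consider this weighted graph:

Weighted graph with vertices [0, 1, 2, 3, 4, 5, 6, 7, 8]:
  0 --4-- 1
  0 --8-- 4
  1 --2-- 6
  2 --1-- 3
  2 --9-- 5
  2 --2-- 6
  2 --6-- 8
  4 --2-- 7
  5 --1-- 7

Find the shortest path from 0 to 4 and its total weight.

Using Dijkstra's algorithm from vertex 0:
Shortest path: 0 -> 4
Total weight: 8 = 8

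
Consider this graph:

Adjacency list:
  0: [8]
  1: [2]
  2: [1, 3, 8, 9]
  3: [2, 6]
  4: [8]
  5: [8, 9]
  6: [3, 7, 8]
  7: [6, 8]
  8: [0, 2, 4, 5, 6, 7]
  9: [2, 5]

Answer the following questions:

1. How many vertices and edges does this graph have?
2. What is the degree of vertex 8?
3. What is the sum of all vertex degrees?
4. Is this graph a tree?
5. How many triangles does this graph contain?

Count: 10 vertices, 12 edges.
Vertex 8 has neighbors [0, 2, 4, 5, 6, 7], degree = 6.
Handshaking lemma: 2 * 12 = 24.
A tree on 10 vertices has 9 edges. This graph has 12 edges (3 extra). Not a tree.
Number of triangles = 1.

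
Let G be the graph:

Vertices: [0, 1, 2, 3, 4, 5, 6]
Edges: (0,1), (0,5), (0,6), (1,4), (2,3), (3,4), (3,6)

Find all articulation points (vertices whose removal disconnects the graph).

An articulation point is a vertex whose removal disconnects the graph.
Articulation points: [0, 3]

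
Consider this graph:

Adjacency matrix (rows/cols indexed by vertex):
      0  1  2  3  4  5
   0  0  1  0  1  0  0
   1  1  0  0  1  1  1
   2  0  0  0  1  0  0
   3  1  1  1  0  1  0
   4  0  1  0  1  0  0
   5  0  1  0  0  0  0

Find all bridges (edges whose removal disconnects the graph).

A bridge is an edge whose removal increases the number of connected components.
Bridges found: (1,5), (2,3)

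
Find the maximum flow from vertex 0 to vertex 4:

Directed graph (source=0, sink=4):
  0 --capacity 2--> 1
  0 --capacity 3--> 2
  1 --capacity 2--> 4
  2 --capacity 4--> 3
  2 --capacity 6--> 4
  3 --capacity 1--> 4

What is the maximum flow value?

Computing max flow:
  Flow on (0->1): 2/2
  Flow on (0->2): 3/3
  Flow on (1->4): 2/2
  Flow on (2->4): 3/6
Maximum flow = 5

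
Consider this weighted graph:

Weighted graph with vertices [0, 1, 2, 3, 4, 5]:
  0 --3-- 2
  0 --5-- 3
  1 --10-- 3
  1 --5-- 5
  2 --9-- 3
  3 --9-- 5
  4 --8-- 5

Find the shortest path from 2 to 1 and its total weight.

Using Dijkstra's algorithm from vertex 2:
Shortest path: 2 -> 0 -> 3 -> 1
Total weight: 3 + 5 + 10 = 18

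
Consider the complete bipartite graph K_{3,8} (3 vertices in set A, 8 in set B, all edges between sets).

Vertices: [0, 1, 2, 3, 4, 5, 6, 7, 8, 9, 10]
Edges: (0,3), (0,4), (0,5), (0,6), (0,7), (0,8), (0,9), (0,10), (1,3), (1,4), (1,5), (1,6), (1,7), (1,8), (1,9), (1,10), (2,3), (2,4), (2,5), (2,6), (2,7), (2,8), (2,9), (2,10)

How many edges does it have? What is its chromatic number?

K_{3,8} has 3 * 8 = 24 edges.
Bipartite graphs have chromatic number 2 (color each partition differently).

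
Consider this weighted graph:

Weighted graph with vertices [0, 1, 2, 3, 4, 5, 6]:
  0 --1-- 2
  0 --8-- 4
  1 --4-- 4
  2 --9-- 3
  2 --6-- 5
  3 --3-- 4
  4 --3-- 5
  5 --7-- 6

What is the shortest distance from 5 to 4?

Using Dijkstra's algorithm from vertex 5:
Shortest path: 5 -> 4
Total weight: 3 = 3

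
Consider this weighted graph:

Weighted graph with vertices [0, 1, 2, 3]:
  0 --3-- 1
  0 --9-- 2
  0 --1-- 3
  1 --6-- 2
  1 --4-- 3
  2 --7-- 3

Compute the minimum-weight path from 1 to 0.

Using Dijkstra's algorithm from vertex 1:
Shortest path: 1 -> 0
Total weight: 3 = 3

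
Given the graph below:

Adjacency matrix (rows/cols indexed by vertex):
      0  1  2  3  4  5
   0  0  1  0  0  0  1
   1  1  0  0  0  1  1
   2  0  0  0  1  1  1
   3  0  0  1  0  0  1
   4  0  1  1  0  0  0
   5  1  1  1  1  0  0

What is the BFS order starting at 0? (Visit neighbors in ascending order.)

BFS from vertex 0 (neighbors processed in ascending order):
Visit order: 0, 1, 5, 4, 2, 3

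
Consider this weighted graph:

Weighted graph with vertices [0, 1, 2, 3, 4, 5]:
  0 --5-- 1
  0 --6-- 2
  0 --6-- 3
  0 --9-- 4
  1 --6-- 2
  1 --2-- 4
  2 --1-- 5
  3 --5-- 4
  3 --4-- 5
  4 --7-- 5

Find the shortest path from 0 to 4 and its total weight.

Using Dijkstra's algorithm from vertex 0:
Shortest path: 0 -> 1 -> 4
Total weight: 5 + 2 = 7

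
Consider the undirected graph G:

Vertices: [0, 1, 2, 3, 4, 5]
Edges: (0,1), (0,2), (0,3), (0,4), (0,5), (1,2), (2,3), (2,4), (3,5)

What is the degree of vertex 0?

Vertex 0 has neighbors [1, 2, 3, 4, 5], so deg(0) = 5.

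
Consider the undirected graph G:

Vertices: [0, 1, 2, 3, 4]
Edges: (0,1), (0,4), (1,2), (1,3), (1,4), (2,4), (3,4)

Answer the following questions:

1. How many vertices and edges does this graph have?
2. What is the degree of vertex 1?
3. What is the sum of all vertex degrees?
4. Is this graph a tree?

Count: 5 vertices, 7 edges.
Vertex 1 has neighbors [0, 2, 3, 4], degree = 4.
Handshaking lemma: 2 * 7 = 14.
A tree on 5 vertices has 4 edges. This graph has 7 edges (3 extra). Not a tree.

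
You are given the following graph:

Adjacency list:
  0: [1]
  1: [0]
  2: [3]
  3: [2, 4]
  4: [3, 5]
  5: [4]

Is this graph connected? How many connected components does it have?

Checking connectivity: the graph has 2 connected component(s).
Components: [[0, 1], [2, 3, 4, 5]]. The graph is NOT connected.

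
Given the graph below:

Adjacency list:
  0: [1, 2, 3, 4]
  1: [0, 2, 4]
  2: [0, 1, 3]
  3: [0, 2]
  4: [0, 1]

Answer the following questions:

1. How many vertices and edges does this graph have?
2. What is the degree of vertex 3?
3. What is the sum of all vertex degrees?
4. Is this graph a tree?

Count: 5 vertices, 7 edges.
Vertex 3 has neighbors [0, 2], degree = 2.
Handshaking lemma: 2 * 7 = 14.
A tree on 5 vertices has 4 edges. This graph has 7 edges (3 extra). Not a tree.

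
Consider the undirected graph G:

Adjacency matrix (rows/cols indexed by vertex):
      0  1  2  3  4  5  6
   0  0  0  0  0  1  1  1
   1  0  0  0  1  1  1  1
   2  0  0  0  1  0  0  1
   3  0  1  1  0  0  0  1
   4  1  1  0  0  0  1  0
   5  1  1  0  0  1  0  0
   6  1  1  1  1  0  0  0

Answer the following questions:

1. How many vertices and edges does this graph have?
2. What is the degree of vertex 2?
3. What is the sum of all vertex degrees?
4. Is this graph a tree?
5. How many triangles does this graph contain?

Count: 7 vertices, 11 edges.
Vertex 2 has neighbors [3, 6], degree = 2.
Handshaking lemma: 2 * 11 = 22.
A tree on 7 vertices has 6 edges. This graph has 11 edges (5 extra). Not a tree.
Number of triangles = 4.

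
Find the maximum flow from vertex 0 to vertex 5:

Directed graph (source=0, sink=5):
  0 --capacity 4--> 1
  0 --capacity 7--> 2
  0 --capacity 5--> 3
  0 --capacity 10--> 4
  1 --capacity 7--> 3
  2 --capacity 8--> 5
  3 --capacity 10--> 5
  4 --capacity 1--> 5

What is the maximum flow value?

Computing max flow:
  Flow on (0->1): 4/4
  Flow on (0->2): 7/7
  Flow on (0->3): 5/5
  Flow on (0->4): 1/10
  Flow on (1->3): 4/7
  Flow on (2->5): 7/8
  Flow on (3->5): 9/10
  Flow on (4->5): 1/1
Maximum flow = 17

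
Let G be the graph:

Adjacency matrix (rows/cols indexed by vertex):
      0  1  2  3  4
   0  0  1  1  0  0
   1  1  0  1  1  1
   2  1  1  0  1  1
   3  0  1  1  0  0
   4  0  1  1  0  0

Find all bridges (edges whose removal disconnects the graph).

No bridges found. The graph is 2-edge-connected (no single edge removal disconnects it).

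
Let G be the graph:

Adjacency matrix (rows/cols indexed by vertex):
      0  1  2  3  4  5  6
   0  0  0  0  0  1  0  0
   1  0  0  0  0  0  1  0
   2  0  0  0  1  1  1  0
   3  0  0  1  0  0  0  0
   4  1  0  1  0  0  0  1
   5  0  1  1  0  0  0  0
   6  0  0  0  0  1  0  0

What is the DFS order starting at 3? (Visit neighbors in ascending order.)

DFS from vertex 3 (neighbors processed in ascending order):
Visit order: 3, 2, 4, 0, 6, 5, 1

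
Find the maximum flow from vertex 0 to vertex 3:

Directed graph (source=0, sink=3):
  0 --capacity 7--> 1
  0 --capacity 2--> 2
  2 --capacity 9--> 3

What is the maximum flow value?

Computing max flow:
  Flow on (0->2): 2/2
  Flow on (2->3): 2/9
Maximum flow = 2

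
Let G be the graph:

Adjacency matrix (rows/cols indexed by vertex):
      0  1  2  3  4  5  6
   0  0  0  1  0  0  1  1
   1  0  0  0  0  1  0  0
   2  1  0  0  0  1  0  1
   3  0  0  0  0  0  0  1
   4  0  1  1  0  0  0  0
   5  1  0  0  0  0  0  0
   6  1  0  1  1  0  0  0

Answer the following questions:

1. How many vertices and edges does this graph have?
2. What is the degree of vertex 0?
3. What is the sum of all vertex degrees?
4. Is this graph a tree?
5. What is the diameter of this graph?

Count: 7 vertices, 7 edges.
Vertex 0 has neighbors [2, 5, 6], degree = 3.
Handshaking lemma: 2 * 7 = 14.
A tree on 7 vertices has 6 edges. This graph has 7 edges (1 extra). Not a tree.
Diameter (longest shortest path) = 4.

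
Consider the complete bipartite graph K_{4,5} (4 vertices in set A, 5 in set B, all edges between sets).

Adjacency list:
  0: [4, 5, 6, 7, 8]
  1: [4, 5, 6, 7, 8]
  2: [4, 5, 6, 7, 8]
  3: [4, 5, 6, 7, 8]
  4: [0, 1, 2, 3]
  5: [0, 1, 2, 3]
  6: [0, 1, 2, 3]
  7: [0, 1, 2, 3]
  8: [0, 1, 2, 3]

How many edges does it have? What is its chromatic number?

K_{4,5} has 4 * 5 = 20 edges.
Bipartite graphs have chromatic number 2 (color each partition differently).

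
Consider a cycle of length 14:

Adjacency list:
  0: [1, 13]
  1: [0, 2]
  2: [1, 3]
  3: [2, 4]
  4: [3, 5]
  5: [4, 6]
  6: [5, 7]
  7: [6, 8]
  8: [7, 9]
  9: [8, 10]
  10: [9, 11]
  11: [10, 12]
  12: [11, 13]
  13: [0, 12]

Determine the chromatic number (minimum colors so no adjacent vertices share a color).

This is an even cycle (C_14). Even cycles are bipartite.
Chromatic number = 2.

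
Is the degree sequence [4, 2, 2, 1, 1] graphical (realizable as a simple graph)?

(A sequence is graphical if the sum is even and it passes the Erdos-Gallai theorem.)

Sum of degrees = 10. Sum is even and passes Erdos-Gallai. The sequence IS graphical.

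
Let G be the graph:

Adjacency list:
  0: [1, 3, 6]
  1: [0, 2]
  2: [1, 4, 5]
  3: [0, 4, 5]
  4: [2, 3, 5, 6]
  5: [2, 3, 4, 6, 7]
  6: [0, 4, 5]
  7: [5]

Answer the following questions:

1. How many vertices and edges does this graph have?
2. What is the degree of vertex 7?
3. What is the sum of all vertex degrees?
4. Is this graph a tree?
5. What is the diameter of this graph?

Count: 8 vertices, 12 edges.
Vertex 7 has neighbors [5], degree = 1.
Handshaking lemma: 2 * 12 = 24.
A tree on 8 vertices has 7 edges. This graph has 12 edges (5 extra). Not a tree.
Diameter (longest shortest path) = 3.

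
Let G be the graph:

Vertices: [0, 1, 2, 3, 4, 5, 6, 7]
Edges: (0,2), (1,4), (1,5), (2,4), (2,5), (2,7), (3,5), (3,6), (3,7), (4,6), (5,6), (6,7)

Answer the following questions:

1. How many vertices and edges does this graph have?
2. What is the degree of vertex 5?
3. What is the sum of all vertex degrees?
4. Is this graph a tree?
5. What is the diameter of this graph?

Count: 8 vertices, 12 edges.
Vertex 5 has neighbors [1, 2, 3, 6], degree = 4.
Handshaking lemma: 2 * 12 = 24.
A tree on 8 vertices has 7 edges. This graph has 12 edges (5 extra). Not a tree.
Diameter (longest shortest path) = 3.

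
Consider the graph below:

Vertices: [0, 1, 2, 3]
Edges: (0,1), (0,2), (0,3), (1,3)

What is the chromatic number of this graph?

The graph has a maximum clique of size 3 (lower bound on chromatic number).
A valid 3-coloring: {0: 0, 1: 1, 2: 1, 3: 2}.
Chromatic number = 3.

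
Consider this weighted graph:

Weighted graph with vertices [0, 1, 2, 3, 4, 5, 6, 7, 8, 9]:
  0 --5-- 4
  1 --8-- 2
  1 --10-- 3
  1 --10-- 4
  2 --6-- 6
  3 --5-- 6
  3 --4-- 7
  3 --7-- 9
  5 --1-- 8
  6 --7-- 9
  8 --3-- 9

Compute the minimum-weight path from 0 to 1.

Using Dijkstra's algorithm from vertex 0:
Shortest path: 0 -> 4 -> 1
Total weight: 5 + 10 = 15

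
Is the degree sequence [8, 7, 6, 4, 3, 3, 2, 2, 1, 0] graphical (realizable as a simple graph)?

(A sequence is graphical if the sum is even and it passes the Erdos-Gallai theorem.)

Sum of degrees = 36. Sum is even but fails Erdos-Gallai. The sequence is NOT graphical.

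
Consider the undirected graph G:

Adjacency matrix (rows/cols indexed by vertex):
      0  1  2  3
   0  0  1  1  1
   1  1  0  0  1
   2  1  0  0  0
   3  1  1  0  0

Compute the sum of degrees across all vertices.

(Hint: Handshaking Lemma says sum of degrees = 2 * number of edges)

Count edges: 4 edges.
By Handshaking Lemma: sum of degrees = 2 * 4 = 8.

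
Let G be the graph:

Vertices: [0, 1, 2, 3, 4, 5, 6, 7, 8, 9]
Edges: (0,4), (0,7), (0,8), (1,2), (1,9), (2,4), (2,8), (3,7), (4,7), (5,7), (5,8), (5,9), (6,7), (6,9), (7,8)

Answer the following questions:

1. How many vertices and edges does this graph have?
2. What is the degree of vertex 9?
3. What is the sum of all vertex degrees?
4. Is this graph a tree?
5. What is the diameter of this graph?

Count: 10 vertices, 15 edges.
Vertex 9 has neighbors [1, 5, 6], degree = 3.
Handshaking lemma: 2 * 15 = 30.
A tree on 10 vertices has 9 edges. This graph has 15 edges (6 extra). Not a tree.
Diameter (longest shortest path) = 4.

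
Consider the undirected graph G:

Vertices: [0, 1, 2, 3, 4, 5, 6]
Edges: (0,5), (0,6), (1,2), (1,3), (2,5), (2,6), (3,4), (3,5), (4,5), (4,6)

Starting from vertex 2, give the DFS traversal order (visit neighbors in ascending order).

DFS from vertex 2 (neighbors processed in ascending order):
Visit order: 2, 1, 3, 4, 5, 0, 6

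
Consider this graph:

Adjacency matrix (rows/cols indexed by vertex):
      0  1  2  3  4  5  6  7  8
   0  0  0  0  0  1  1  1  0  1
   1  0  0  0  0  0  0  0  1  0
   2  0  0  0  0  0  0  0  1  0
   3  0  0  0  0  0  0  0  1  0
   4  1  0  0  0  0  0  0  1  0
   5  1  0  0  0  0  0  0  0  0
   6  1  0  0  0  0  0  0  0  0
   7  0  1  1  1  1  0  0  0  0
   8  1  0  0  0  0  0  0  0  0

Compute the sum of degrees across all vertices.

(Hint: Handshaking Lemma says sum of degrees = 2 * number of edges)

Count edges: 8 edges.
By Handshaking Lemma: sum of degrees = 2 * 8 = 16.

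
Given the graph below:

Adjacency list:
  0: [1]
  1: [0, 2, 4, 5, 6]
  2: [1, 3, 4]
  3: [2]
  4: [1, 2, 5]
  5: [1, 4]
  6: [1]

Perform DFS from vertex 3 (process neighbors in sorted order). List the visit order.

DFS from vertex 3 (neighbors processed in ascending order):
Visit order: 3, 2, 1, 0, 4, 5, 6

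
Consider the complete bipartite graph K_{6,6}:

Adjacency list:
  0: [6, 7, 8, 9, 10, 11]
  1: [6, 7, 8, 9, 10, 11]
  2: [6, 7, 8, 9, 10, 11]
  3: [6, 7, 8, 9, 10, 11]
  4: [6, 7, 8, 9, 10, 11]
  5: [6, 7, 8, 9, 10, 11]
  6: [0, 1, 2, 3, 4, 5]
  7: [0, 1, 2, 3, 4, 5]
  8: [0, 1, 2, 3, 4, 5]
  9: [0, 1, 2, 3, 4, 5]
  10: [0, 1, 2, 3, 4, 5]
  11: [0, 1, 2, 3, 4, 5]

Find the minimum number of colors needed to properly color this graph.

K_{6,6} is bipartite: vertices split into two independent sets of size 6 and 6.
Color one set 0, the other 1. No adjacent vertices share a color.
Chromatic number = 2.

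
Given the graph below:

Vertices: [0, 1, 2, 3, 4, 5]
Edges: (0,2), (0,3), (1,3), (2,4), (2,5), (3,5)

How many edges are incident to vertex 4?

Vertex 4 has neighbors [2], so deg(4) = 1.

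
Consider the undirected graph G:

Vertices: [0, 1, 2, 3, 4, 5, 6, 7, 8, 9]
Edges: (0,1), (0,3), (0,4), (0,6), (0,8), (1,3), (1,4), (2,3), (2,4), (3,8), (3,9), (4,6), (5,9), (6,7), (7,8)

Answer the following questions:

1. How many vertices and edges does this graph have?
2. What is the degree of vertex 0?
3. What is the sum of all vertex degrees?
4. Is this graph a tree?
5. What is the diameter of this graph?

Count: 10 vertices, 15 edges.
Vertex 0 has neighbors [1, 3, 4, 6, 8], degree = 5.
Handshaking lemma: 2 * 15 = 30.
A tree on 10 vertices has 9 edges. This graph has 15 edges (6 extra). Not a tree.
Diameter (longest shortest path) = 4.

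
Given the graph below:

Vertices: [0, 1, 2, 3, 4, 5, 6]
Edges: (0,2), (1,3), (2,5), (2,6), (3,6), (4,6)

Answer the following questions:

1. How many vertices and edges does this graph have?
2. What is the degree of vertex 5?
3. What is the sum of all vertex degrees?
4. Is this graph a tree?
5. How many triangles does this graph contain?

Count: 7 vertices, 6 edges.
Vertex 5 has neighbors [2], degree = 1.
Handshaking lemma: 2 * 6 = 12.
A graph is a tree iff it is connected and has exactly n-1 edges. This graph is connected (all 7 vertices in one component) and has 7-1 = 6 edges. It is a tree.
Number of triangles = 0.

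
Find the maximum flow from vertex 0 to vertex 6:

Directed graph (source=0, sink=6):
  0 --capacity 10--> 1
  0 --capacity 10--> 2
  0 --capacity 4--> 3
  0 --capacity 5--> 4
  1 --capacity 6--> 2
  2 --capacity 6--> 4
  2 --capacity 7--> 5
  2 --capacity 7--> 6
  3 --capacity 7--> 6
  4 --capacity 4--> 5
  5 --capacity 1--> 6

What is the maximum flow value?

Computing max flow:
  Flow on (0->1): 6/10
  Flow on (0->2): 1/10
  Flow on (0->3): 4/4
  Flow on (0->4): 1/5
  Flow on (1->2): 6/6
  Flow on (2->6): 7/7
  Flow on (3->6): 4/7
  Flow on (4->5): 1/4
  Flow on (5->6): 1/1
Maximum flow = 12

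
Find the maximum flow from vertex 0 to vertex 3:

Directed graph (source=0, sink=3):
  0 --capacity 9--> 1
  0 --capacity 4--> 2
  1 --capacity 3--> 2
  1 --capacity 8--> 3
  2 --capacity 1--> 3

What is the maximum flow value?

Computing max flow:
  Flow on (0->1): 9/9
  Flow on (1->2): 1/3
  Flow on (1->3): 8/8
  Flow on (2->3): 1/1
Maximum flow = 9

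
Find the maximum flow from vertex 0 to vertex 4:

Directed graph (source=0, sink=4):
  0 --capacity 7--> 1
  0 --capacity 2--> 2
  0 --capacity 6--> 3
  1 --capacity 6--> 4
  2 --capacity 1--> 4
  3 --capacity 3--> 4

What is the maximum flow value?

Computing max flow:
  Flow on (0->1): 6/7
  Flow on (0->2): 1/2
  Flow on (0->3): 3/6
  Flow on (1->4): 6/6
  Flow on (2->4): 1/1
  Flow on (3->4): 3/3
Maximum flow = 10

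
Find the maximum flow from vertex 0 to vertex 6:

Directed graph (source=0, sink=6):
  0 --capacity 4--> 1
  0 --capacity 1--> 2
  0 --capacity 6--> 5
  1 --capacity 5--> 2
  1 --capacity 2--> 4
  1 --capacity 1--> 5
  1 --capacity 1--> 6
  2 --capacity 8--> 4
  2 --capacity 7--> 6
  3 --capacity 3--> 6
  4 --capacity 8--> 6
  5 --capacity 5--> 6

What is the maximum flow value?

Computing max flow:
  Flow on (0->1): 4/4
  Flow on (0->2): 1/1
  Flow on (0->5): 5/6
  Flow on (1->2): 3/5
  Flow on (1->6): 1/1
  Flow on (2->6): 4/7
  Flow on (5->6): 5/5
Maximum flow = 10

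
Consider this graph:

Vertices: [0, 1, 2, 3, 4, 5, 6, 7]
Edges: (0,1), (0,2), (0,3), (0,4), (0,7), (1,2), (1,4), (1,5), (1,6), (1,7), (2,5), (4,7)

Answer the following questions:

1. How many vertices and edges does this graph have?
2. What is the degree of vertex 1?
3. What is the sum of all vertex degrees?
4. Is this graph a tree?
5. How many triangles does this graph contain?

Count: 8 vertices, 12 edges.
Vertex 1 has neighbors [0, 2, 4, 5, 6, 7], degree = 6.
Handshaking lemma: 2 * 12 = 24.
A tree on 8 vertices has 7 edges. This graph has 12 edges (5 extra). Not a tree.
Number of triangles = 6.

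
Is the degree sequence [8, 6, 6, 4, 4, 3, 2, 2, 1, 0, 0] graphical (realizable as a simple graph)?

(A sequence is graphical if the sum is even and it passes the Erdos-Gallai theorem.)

Sum of degrees = 36. Sum is even and passes Erdos-Gallai. The sequence IS graphical.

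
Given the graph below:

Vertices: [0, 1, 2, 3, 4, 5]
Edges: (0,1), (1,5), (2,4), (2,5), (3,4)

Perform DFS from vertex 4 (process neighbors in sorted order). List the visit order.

DFS from vertex 4 (neighbors processed in ascending order):
Visit order: 4, 2, 5, 1, 0, 3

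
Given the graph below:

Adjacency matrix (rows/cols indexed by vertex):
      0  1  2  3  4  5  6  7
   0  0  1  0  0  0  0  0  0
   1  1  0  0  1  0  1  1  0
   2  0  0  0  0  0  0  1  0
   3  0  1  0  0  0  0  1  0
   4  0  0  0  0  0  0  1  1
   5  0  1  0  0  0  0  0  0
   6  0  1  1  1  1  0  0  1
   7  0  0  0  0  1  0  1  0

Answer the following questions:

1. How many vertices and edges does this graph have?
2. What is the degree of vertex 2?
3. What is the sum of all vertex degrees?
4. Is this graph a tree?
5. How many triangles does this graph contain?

Count: 8 vertices, 9 edges.
Vertex 2 has neighbors [6], degree = 1.
Handshaking lemma: 2 * 9 = 18.
A tree on 8 vertices has 7 edges. This graph has 9 edges (2 extra). Not a tree.
Number of triangles = 2.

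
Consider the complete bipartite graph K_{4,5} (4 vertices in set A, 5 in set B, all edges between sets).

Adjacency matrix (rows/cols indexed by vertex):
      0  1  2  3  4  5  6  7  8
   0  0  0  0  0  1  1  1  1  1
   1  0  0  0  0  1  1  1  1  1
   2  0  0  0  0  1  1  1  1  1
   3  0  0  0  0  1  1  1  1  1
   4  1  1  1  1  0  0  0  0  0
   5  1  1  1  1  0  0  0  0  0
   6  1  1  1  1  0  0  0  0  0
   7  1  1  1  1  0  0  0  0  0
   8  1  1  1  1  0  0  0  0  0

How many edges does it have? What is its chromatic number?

K_{4,5} has 4 * 5 = 20 edges.
Bipartite graphs have chromatic number 2 (color each partition differently).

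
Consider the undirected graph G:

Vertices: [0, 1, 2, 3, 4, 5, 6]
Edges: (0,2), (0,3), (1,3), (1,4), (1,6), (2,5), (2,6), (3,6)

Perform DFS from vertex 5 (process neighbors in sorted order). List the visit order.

DFS from vertex 5 (neighbors processed in ascending order):
Visit order: 5, 2, 0, 3, 1, 4, 6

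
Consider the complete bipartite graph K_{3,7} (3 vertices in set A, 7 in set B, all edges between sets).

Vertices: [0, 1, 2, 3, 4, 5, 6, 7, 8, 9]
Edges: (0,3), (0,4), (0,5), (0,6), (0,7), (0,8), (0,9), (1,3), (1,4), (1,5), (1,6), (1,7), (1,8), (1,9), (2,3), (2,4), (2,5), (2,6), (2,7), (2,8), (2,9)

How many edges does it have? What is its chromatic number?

K_{3,7} has 3 * 7 = 21 edges.
Bipartite graphs have chromatic number 2 (color each partition differently).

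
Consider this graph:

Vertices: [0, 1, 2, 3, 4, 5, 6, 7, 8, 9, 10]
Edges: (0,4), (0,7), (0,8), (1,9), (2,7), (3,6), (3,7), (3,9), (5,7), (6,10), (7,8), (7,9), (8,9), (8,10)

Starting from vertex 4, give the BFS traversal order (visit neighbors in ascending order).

BFS from vertex 4 (neighbors processed in ascending order):
Visit order: 4, 0, 7, 8, 2, 3, 5, 9, 10, 6, 1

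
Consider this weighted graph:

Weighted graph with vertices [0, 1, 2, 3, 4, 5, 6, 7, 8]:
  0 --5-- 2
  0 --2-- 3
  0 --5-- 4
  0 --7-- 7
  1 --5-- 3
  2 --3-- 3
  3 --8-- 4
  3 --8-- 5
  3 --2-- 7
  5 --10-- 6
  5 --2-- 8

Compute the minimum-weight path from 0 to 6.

Using Dijkstra's algorithm from vertex 0:
Shortest path: 0 -> 3 -> 5 -> 6
Total weight: 2 + 8 + 10 = 20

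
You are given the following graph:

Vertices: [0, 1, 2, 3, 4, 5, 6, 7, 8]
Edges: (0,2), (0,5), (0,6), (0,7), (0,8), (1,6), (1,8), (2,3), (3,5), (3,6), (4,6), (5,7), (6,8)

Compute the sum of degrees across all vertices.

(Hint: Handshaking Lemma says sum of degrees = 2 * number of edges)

Count edges: 13 edges.
By Handshaking Lemma: sum of degrees = 2 * 13 = 26.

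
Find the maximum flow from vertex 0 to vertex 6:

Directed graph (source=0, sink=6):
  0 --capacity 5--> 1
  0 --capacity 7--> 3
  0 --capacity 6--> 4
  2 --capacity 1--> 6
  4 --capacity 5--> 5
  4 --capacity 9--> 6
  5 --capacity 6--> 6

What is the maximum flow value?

Computing max flow:
  Flow on (0->4): 6/6
  Flow on (4->6): 6/9
Maximum flow = 6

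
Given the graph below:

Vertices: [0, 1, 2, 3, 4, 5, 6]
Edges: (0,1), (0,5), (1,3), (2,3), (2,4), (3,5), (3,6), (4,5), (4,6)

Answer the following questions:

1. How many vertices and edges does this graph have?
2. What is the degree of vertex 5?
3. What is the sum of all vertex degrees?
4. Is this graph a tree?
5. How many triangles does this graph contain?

Count: 7 vertices, 9 edges.
Vertex 5 has neighbors [0, 3, 4], degree = 3.
Handshaking lemma: 2 * 9 = 18.
A tree on 7 vertices has 6 edges. This graph has 9 edges (3 extra). Not a tree.
Number of triangles = 0.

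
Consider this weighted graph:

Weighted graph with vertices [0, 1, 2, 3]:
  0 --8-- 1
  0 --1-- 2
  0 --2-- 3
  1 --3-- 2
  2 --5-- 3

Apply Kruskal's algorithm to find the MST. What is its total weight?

Applying Kruskal's algorithm (sort edges by weight, add if no cycle):
  Add (0,2) w=1
  Add (0,3) w=2
  Add (1,2) w=3
  Skip (2,3) w=5 (creates cycle)
  Skip (0,1) w=8 (creates cycle)
MST weight = 6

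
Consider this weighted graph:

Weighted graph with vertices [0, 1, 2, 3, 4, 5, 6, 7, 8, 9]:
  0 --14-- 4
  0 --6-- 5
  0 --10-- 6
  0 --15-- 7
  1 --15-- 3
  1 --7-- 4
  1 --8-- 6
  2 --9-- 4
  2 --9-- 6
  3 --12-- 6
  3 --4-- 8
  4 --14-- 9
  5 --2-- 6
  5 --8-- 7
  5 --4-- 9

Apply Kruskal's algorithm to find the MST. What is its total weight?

Applying Kruskal's algorithm (sort edges by weight, add if no cycle):
  Add (5,6) w=2
  Add (3,8) w=4
  Add (5,9) w=4
  Add (0,5) w=6
  Add (1,4) w=7
  Add (1,6) w=8
  Add (5,7) w=8
  Add (2,6) w=9
  Skip (2,4) w=9 (creates cycle)
  Skip (0,6) w=10 (creates cycle)
  Add (3,6) w=12
  Skip (0,4) w=14 (creates cycle)
  Skip (4,9) w=14 (creates cycle)
  Skip (0,7) w=15 (creates cycle)
  Skip (1,3) w=15 (creates cycle)
MST weight = 60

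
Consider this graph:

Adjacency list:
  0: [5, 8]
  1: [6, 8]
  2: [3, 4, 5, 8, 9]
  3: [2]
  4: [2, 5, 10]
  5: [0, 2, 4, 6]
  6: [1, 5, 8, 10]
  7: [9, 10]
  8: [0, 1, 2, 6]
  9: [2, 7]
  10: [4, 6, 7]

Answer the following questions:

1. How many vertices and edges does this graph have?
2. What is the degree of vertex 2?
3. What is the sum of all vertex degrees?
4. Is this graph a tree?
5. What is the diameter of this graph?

Count: 11 vertices, 16 edges.
Vertex 2 has neighbors [3, 4, 5, 8, 9], degree = 5.
Handshaking lemma: 2 * 16 = 32.
A tree on 11 vertices has 10 edges. This graph has 16 edges (6 extra). Not a tree.
Diameter (longest shortest path) = 4.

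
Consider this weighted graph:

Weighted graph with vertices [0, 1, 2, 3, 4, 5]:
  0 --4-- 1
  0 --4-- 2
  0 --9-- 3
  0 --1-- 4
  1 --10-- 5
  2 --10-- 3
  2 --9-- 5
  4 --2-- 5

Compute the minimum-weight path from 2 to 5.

Using Dijkstra's algorithm from vertex 2:
Shortest path: 2 -> 0 -> 4 -> 5
Total weight: 4 + 1 + 2 = 7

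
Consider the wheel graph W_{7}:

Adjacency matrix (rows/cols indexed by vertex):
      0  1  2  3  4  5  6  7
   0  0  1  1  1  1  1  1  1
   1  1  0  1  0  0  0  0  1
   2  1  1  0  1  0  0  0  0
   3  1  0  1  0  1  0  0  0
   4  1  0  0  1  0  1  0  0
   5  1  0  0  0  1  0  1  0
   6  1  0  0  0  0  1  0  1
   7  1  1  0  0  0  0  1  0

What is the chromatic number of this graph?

W_{7} = C_{7} plus a hub adjacent to every cycle vertex.
The outer cycle needs 3 colors (odd cycle); the hub is adjacent to all of them so needs a fresh color.
Chromatic number = 3 + 1 = 4.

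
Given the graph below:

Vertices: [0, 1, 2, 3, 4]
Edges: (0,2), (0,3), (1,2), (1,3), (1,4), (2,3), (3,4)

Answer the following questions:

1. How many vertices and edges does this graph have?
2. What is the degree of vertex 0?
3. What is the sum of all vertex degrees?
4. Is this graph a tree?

Count: 5 vertices, 7 edges.
Vertex 0 has neighbors [2, 3], degree = 2.
Handshaking lemma: 2 * 7 = 14.
A tree on 5 vertices has 4 edges. This graph has 7 edges (3 extra). Not a tree.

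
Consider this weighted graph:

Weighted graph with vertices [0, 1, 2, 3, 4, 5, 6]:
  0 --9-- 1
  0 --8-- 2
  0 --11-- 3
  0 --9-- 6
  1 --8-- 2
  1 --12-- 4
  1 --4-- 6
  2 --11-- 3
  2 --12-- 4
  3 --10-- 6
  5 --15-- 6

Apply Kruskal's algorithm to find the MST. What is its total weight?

Applying Kruskal's algorithm (sort edges by weight, add if no cycle):
  Add (1,6) w=4
  Add (0,2) w=8
  Add (1,2) w=8
  Skip (0,6) w=9 (creates cycle)
  Skip (0,1) w=9 (creates cycle)
  Add (3,6) w=10
  Skip (0,3) w=11 (creates cycle)
  Skip (2,3) w=11 (creates cycle)
  Add (1,4) w=12
  Skip (2,4) w=12 (creates cycle)
  Add (5,6) w=15
MST weight = 57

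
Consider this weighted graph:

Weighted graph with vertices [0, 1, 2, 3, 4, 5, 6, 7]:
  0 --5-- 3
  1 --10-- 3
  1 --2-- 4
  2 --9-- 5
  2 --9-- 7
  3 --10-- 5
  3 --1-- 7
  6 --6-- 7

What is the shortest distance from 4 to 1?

Using Dijkstra's algorithm from vertex 4:
Shortest path: 4 -> 1
Total weight: 2 = 2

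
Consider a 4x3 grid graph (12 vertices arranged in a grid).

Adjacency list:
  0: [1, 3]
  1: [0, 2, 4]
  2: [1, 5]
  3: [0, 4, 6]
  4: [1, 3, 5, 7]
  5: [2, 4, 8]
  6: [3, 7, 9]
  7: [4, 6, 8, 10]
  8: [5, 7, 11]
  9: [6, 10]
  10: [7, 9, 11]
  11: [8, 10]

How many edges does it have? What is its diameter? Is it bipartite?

A 4x3 grid has 9 vertical edges and 8 horizontal edges.
Total edges = 9 + 8 = 17.
Diameter = (4-1) + (3-1) = 5 (corner to opposite corner).
Grid graphs are bipartite (checkerboard coloring).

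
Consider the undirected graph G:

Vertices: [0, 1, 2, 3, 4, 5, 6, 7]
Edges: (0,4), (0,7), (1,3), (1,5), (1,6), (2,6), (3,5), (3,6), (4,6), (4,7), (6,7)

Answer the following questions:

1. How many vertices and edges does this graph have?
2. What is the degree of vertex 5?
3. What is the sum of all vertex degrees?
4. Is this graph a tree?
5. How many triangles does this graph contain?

Count: 8 vertices, 11 edges.
Vertex 5 has neighbors [1, 3], degree = 2.
Handshaking lemma: 2 * 11 = 22.
A tree on 8 vertices has 7 edges. This graph has 11 edges (4 extra). Not a tree.
Number of triangles = 4.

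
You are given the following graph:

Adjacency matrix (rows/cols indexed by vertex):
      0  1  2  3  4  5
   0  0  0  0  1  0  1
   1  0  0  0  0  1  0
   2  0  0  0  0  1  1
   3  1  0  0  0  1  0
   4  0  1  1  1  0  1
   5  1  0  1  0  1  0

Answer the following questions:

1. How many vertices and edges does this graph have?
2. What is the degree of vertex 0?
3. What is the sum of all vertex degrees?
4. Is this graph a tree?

Count: 6 vertices, 7 edges.
Vertex 0 has neighbors [3, 5], degree = 2.
Handshaking lemma: 2 * 7 = 14.
A tree on 6 vertices has 5 edges. This graph has 7 edges (2 extra). Not a tree.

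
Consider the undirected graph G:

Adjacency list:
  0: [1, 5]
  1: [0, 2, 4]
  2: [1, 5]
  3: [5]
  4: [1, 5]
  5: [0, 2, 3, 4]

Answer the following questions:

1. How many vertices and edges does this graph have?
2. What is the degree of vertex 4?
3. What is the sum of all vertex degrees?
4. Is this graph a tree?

Count: 6 vertices, 7 edges.
Vertex 4 has neighbors [1, 5], degree = 2.
Handshaking lemma: 2 * 7 = 14.
A tree on 6 vertices has 5 edges. This graph has 7 edges (2 extra). Not a tree.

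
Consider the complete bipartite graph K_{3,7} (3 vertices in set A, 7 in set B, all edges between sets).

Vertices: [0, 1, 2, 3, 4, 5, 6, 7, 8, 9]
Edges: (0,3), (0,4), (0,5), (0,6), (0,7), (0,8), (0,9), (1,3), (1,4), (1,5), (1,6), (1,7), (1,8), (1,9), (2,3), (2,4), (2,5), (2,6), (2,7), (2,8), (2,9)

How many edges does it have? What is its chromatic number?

K_{3,7} has 3 * 7 = 21 edges.
Bipartite graphs have chromatic number 2 (color each partition differently).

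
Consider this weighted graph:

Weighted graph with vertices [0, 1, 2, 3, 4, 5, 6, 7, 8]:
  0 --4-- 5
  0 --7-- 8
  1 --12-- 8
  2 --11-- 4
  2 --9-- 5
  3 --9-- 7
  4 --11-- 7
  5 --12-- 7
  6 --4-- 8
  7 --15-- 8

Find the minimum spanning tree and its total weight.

Applying Kruskal's algorithm (sort edges by weight, add if no cycle):
  Add (0,5) w=4
  Add (6,8) w=4
  Add (0,8) w=7
  Add (2,5) w=9
  Add (3,7) w=9
  Add (2,4) w=11
  Add (4,7) w=11
  Add (1,8) w=12
  Skip (5,7) w=12 (creates cycle)
  Skip (7,8) w=15 (creates cycle)
MST weight = 67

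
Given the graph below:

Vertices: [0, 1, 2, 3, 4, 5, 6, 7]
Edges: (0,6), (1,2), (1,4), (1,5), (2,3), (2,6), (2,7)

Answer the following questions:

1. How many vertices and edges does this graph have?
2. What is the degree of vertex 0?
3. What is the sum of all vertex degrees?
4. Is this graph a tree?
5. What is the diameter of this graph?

Count: 8 vertices, 7 edges.
Vertex 0 has neighbors [6], degree = 1.
Handshaking lemma: 2 * 7 = 14.
A graph is a tree iff it is connected and has exactly n-1 edges. This graph is connected (all 8 vertices in one component) and has 8-1 = 7 edges. It is a tree.
Diameter (longest shortest path) = 4.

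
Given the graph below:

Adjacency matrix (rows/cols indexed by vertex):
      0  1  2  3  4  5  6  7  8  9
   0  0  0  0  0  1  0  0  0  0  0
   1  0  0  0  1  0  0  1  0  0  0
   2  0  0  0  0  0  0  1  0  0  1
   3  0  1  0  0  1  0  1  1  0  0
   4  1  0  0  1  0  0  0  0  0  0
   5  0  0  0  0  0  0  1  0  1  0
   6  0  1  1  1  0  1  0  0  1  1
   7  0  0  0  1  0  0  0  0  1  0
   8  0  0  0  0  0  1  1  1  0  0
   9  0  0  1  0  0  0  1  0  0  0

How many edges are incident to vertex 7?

Vertex 7 has neighbors [3, 8], so deg(7) = 2.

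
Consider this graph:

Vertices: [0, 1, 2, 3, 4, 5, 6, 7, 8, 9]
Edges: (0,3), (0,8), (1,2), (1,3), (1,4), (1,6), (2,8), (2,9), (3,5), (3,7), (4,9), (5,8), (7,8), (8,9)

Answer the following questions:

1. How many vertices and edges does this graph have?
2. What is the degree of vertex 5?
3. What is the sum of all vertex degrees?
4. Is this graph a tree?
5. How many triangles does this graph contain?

Count: 10 vertices, 14 edges.
Vertex 5 has neighbors [3, 8], degree = 2.
Handshaking lemma: 2 * 14 = 28.
A tree on 10 vertices has 9 edges. This graph has 14 edges (5 extra). Not a tree.
Number of triangles = 1.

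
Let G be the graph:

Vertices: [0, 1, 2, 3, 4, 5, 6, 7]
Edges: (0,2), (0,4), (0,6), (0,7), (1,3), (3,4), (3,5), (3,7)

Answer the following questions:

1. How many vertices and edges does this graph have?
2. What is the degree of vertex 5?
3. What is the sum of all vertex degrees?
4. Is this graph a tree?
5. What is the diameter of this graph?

Count: 8 vertices, 8 edges.
Vertex 5 has neighbors [3], degree = 1.
Handshaking lemma: 2 * 8 = 16.
A tree on 8 vertices has 7 edges. This graph has 8 edges (1 extra). Not a tree.
Diameter (longest shortest path) = 4.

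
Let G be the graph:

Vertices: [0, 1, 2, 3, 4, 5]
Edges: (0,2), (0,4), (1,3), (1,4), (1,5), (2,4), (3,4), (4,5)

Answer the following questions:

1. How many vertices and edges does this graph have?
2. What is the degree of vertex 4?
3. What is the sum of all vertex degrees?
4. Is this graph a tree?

Count: 6 vertices, 8 edges.
Vertex 4 has neighbors [0, 1, 2, 3, 5], degree = 5.
Handshaking lemma: 2 * 8 = 16.
A tree on 6 vertices has 5 edges. This graph has 8 edges (3 extra). Not a tree.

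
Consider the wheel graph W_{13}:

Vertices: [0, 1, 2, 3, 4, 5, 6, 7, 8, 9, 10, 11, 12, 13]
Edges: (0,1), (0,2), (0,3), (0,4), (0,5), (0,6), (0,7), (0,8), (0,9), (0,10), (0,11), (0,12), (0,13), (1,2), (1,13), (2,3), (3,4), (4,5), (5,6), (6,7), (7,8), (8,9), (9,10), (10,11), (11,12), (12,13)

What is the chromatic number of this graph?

W_{13} = C_{13} plus a hub adjacent to every cycle vertex.
The outer cycle needs 3 colors (odd cycle); the hub is adjacent to all of them so needs a fresh color.
Chromatic number = 3 + 1 = 4.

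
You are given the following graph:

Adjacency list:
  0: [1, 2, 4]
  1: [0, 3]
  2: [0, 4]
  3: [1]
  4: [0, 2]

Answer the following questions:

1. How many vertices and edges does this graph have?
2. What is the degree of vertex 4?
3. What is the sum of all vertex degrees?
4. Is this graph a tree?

Count: 5 vertices, 5 edges.
Vertex 4 has neighbors [0, 2], degree = 2.
Handshaking lemma: 2 * 5 = 10.
A tree on 5 vertices has 4 edges. This graph has 5 edges (1 extra). Not a tree.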